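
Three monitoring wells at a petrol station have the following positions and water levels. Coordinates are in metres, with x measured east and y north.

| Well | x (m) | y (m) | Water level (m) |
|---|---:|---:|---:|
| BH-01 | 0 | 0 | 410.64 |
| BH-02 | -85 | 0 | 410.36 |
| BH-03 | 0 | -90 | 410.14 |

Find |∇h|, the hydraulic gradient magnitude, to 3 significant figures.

∂h/∂x = (410.36 − 410.64) / (-85 − 0) = +0.003294
∂h/∂y = (410.14 − 410.64) / (-90 − 0) = +0.005556
|∇h| = √(0.003294² + 0.005556²) = 0.006459

0.00646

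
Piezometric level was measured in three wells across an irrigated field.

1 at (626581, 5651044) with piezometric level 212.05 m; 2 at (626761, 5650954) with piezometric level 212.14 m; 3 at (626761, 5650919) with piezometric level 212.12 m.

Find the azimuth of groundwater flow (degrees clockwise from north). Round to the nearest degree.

234°

Differences from 1: to 2 (Δx, Δy, Δh) = (180, -90, +0.09); to 3 = (180, -125, +0.07).
Solve a·Δx + b·Δy = Δh: det = 180·(-125) − 180·(-90) = -6300.
∂h/∂x = [(+0.09)·(-125) − (+0.07)·(-90)] / -6300 = +0.0007857
∂h/∂y = [180·(+0.07) − 180·(+0.09)] / -6300 = +0.0005714
Flow direction (−∇h) has components (-0.0007857 E, -0.0005714 N).
Azimuth = atan2(E, N) = atan2(-0.0007857, -0.0005714) = 234.0° ≈ 234°.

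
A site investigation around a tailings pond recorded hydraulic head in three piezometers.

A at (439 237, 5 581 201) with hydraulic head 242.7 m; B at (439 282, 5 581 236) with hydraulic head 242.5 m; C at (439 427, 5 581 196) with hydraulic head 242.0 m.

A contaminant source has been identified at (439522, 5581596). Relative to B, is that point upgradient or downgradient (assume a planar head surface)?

Taking A as reference: B−A = (45, 35, -0.2); C−A = (190, -5, -0.7).
Determinant of the coordinate differences = 45·(-5) − 190·35 = -6875.
∂h/∂x = [(-0.2)·(-5) − (-0.7)·35] / -6875 = -0.003709
∂h/∂y = [45·(-0.7) − 190·(-0.2)] / -6875 = -0.0009455
Head at (439522, 5581596) = 242.7 + (-0.003709)·(285) + (-0.0009455)·(395) = 241.27 m.
That is lower than the 242.5 m at B, so the point is downgradient.

downgradient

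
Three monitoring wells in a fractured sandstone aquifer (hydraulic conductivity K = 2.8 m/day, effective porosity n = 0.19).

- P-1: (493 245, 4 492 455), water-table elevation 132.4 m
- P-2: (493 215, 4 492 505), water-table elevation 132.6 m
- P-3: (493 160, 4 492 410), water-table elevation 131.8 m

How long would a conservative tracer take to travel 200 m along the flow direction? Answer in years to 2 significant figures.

With h = a·x + b·y + c and P-1 as origin, the differences give:
  (-30)·a + 50·b = +0.2
  (-85)·a + (-45)·b = -0.6
Eliminate b (×(-45) and ×50, subtract): 5600·a = 21.00 → a = ∂h/∂x = +0.003750
Back-substitute: b = ∂h/∂y = +0.006250.
|∇h| = √(0.003750² + 0.006250²) = 0.007289
Seepage velocity v = K·i/n = 2.8 × 0.007289 / 0.19 = 0.1074 m/day.
t = 200 / 0.1074 = 1862 days = 5.1 years.

5.1 years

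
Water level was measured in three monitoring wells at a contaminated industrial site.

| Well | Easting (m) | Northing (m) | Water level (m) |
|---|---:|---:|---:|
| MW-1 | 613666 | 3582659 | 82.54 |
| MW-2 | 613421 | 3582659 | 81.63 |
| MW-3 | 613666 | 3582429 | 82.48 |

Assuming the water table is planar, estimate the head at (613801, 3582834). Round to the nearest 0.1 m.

∂h/∂x = (81.63 − 82.54) / (613421 − 613666) = +0.003714
∂h/∂y = (82.48 − 82.54) / (3582429 − 3582659) = +0.0002609
h(613801, 3582834) = 82.54 + (+0.003714)·(135) + (+0.0002609)·(175) = 82.54 +0.501 +0.046 = 83.087 m.

83.1 m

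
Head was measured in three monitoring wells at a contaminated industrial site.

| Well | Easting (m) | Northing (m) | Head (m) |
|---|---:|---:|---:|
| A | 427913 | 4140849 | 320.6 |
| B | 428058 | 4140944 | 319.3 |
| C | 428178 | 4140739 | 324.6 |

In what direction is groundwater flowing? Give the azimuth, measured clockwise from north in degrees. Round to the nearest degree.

346°

With h = a·x + b·y + c and A as origin, the differences give:
  145·a + 95·b = -1.3
  265·a + (-110)·b = +4.0
Eliminate b (×(-110) and ×95, subtract): -41125·a = -237.00 → a = ∂h/∂x = +0.005763
Back-substitute: b = ∂h/∂y = -0.02248.
Flow direction (−∇h) has components (-0.005763 E, +0.02248 N).
Azimuth = atan2(E, N) = atan2(-0.005763, +0.02248) = 345.6° ≈ 346°.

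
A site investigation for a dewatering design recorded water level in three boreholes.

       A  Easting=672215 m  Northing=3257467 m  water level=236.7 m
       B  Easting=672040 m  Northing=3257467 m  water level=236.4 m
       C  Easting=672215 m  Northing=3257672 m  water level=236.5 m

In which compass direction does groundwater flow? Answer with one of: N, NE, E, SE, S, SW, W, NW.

NW

∂h/∂x = (236.4 − 236.7) / (672040 − 672215) = +0.001714
∂h/∂y = (236.5 − 236.7) / (3257672 − 3257467) = -0.0009756
Flow = −∇h = (-0.001714 east, +0.0009756 north), which points northwest.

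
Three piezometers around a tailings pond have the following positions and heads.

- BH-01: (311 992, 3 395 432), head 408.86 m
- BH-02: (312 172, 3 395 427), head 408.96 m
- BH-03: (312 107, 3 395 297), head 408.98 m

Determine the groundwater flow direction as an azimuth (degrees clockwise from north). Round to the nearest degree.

308°

Differences from BH-01: to BH-02 (Δx, Δy, Δh) = (180, -5, +0.10); to BH-03 = (115, -135, +0.12).
Solve a·Δx + b·Δy = Δh: det = 180·(-135) − 115·(-5) = -23725.
∂h/∂x = [(+0.10)·(-135) − (+0.12)·(-5)] / -23725 = +0.0005437
∂h/∂y = [180·(+0.12) − 115·(+0.10)] / -23725 = -0.0004257
Flow direction (−∇h) has components (-0.0005437 E, +0.0004257 N).
Azimuth = atan2(E, N) = atan2(-0.0005437, +0.0004257) = 308.1° ≈ 308°.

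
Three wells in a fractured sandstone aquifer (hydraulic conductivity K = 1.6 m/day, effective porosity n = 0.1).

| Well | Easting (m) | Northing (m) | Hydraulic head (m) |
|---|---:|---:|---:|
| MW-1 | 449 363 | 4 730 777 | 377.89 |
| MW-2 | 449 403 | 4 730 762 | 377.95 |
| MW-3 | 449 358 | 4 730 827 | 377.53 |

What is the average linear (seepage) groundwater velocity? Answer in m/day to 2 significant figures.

Differences from MW-1: to MW-2 (Δx, Δy, Δh) = (40, -15, +0.06); to MW-3 = (-5, 50, -0.36).
Determinant of the coordinate differences = 40·50 − (-5)·(-15) = 1925.
∂h/∂x = [(+0.06)·50 − (-0.36)·(-15)] / 1925 = -0.001247
∂h/∂y = [40·(-0.36) − (-5)·(+0.06)] / 1925 = -0.007325
|∇h| = √(-0.001247² + -0.007325²) = 0.00743
Seepage velocity v = K·i/n = 1.6 × 0.00743 / 0.1 = 0.1189 m/day.

0.12 m/day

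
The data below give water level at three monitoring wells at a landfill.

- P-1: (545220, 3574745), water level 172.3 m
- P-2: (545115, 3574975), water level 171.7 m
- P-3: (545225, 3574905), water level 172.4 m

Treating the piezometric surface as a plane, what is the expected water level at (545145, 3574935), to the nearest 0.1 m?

171.9 m

With h = a·x + b·y + c and P-1 as origin, the differences give:
  (-105)·a + 230·b = -0.6
  5·a + 160·b = +0.1
Eliminate b (×160 and ×230, subtract): -17950·a = -119.00 → a = ∂h/∂x = +0.006630
Back-substitute: b = ∂h/∂y = +0.0004178.
h(545145, 3574935) = 172.3 + (+0.006630)·(-75) + (+0.0004178)·(190) = 172.3 -0.497 +0.079 = 171.882 m.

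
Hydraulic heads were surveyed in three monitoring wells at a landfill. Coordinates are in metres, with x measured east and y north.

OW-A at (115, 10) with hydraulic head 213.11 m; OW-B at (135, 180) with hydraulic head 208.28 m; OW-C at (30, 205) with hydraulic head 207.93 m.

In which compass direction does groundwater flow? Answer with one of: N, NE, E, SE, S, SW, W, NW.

With h = a·x + b·y + c and OW-A as origin, the differences give:
  20·a + 170·b = -4.83
  (-85)·a + 195·b = -5.18
Eliminate b (×195 and ×170, subtract): 18350·a = -61.250 → a = ∂h/∂x = -0.003338
Back-substitute: b = ∂h/∂y = -0.02802.
Flow = −∇h = (+0.003338 east, +0.02802 north), which points north.

N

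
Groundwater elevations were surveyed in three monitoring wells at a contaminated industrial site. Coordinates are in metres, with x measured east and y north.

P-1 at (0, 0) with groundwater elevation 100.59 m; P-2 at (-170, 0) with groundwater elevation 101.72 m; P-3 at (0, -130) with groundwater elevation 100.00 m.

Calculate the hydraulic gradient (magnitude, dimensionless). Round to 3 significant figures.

∂h/∂x = (101.72 − 100.59) / (-170 − 0) = -0.006647
∂h/∂y = (100.00 − 100.59) / (-130 − 0) = +0.004538
|∇h| = √(-0.006647² + 0.004538²) = 0.008048

0.00805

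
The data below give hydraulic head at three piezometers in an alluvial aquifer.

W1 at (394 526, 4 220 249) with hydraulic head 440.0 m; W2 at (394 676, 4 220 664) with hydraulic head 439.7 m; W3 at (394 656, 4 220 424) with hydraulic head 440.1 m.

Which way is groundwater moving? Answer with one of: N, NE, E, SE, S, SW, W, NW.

NW

Differences from W1: to W2 (Δx, Δy, Δh) = (150, 415, -0.3); to W3 = (130, 175, +0.1).
Solve a·Δx + b·Δy = Δh: det = 150·175 − 130·415 = -27700.
∂h/∂x = [(-0.3)·175 − (+0.1)·415] / -27700 = +0.003394
∂h/∂y = [150·(+0.1) − 130·(-0.3)] / -27700 = -0.001949
Flow = −∇h = (-0.003394 east, +0.001949 north), which points northwest.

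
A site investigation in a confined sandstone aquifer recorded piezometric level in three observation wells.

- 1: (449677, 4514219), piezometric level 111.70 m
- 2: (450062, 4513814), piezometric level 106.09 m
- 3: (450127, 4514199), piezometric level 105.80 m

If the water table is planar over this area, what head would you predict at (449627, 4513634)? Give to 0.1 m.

Differences from 1: to 2 (Δx, Δy, Δh) = (385, -405, -5.61); to 3 = (450, -20, -5.90).
Solve a·Δx + b·Δy = Δh: det = 385·(-20) − 450·(-405) = 174550.
∂h/∂x = [(-5.61)·(-20) − (-5.90)·(-405)] / 174550 = -0.01305
∂h/∂y = [385·(-5.90) − 450·(-5.61)] / 174550 = +0.001449
h(449627, 4513634) = 111.70 + (-0.01305)·(-50) + (+0.001449)·(-585) = 111.70 +0.652 -0.848 = 111.504 m.

111.5 m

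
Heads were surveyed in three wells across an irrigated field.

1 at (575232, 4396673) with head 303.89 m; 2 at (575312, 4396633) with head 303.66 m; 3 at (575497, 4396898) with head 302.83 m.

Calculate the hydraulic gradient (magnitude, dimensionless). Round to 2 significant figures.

0.0034

Three-point gradient (reference 1): Δ to 2 = (80, -40, -0.23), Δ to 3 = (265, 225, -1.06).
∂h/∂x = -0.003292, ∂h/∂y = -0.0008339 (det = 28600).
|∇h| = √(-0.003292² + -0.0008339²) = 0.003396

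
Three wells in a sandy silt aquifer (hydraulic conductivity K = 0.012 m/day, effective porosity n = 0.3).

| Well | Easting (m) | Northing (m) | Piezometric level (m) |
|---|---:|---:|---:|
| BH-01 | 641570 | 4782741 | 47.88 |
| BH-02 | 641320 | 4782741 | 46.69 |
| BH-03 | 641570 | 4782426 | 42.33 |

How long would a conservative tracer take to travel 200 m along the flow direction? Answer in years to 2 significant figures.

∂h/∂x = (46.69 − 47.88) / (641320 − 641570) = +0.004760
∂h/∂y = (42.33 − 47.88) / (4782426 − 4782741) = +0.01762
|∇h| = √(0.004760² + 0.01762²) = 0.01825
Seepage velocity v = K·i/n = 0.012 × 0.01825 / 0.3 = 0.00073 m/day.
t = 200 / 0.00073 = 2.74e+05 days = 750 years.

750 years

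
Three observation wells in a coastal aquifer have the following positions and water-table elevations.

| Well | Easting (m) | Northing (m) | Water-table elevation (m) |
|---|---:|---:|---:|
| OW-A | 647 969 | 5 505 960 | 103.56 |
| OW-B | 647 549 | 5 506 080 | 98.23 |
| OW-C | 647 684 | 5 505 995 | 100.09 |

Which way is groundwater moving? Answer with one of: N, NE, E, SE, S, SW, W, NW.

Differences from OW-A: to OW-B (Δx, Δy, Δh) = (-420, 120, -5.33); to OW-C = (-285, 35, -3.47).
Determinant of the coordinate differences = (-420)·35 − (-285)·120 = 19500.
∂h/∂x = [(-5.33)·35 − (-3.47)·120] / 19500 = +0.01179
∂h/∂y = [(-420)·(-3.47) − (-285)·(-5.33)] / 19500 = -0.003162
Flow = −∇h = (-0.01179 east, +0.003162 north), which points west.

W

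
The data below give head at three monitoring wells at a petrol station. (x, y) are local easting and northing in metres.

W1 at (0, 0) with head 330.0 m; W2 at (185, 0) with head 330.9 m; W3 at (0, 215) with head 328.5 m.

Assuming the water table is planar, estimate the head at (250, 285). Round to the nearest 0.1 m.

329.2 m

∂h/∂x = (330.9 − 330.0) / (185 − 0) = +0.004865
∂h/∂y = (328.5 − 330.0) / (215 − 0) = -0.006977
h(250, 285) = 330.0 + (+0.004865)·(250) + (-0.006977)·(285) = 330.0 +1.216 -1.988 = 329.228 m.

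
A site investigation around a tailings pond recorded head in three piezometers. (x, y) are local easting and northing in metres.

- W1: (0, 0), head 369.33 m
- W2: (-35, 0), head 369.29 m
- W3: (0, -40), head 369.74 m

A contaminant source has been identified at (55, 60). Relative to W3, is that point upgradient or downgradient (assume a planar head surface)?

downgradient

∂h/∂x = (369.29 − 369.33) / (-35 − 0) = +0.001143
∂h/∂y = (369.74 − 369.33) / (-40 − 0) = -0.01025
Head at (55, 60) = 369.33 + (+0.001143)·(55) + (-0.01025)·(60) = 368.78 m.
That is lower than the 369.74 m at W3, so the point is downgradient.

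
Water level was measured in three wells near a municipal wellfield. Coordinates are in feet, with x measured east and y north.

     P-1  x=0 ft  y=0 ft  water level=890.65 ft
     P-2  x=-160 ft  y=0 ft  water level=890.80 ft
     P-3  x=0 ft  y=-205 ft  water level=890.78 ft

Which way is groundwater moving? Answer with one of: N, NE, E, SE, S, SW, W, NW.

∂h/∂x = (890.80 − 890.65) / (-160 − 0) = -0.0009375
∂h/∂y = (890.78 − 890.65) / (-205 − 0) = -0.0006341
Flow = −∇h = (+0.0009375 east, +0.0006341 north), which points northeast.

NE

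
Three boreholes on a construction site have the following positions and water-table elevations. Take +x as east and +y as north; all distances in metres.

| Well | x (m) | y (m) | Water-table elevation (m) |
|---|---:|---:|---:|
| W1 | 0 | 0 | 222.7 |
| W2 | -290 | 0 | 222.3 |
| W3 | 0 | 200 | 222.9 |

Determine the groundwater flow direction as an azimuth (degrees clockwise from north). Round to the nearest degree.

∂h/∂x = (222.3 − 222.7) / (-290 − 0) = +0.001379
∂h/∂y = (222.9 − 222.7) / (200 − 0) = +0.001000
Flow direction (−∇h) has components (-0.001379 E, -0.001000 N).
Azimuth = atan2(E, N) = atan2(-0.001379, -0.001000) = 234.1° ≈ 234°.

234°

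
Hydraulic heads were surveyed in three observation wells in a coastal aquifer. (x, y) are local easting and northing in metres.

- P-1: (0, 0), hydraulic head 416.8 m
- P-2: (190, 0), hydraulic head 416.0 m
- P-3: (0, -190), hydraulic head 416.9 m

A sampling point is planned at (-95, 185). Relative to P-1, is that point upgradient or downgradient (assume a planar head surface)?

upgradient

∂h/∂x = (416.0 − 416.8) / (190 − 0) = -0.004211
∂h/∂y = (416.9 − 416.8) / (-190 − 0) = -0.0005263
Head at (-95, 185) = 416.8 + (-0.004211)·(-95) + (-0.0005263)·(185) = 417.10 m.
That is higher than the 416.8 m at P-1, so the point is upgradient.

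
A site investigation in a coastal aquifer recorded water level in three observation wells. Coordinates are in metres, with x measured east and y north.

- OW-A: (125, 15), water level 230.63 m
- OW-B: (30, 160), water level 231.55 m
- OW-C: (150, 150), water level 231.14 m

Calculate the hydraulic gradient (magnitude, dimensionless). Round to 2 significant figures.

Differences from OW-A: to OW-B (Δx, Δy, Δh) = (-95, 145, +0.92); to OW-C = (25, 135, +0.51).
Determinant of the coordinate differences = (-95)·135 − 25·145 = -16450.
∂h/∂x = [(+0.92)·135 − (+0.51)·145] / -16450 = -0.003055
∂h/∂y = [(-95)·(+0.51) − 25·(+0.92)] / -16450 = +0.004343
|∇h| = √(-0.003055² + 0.004343²) = 0.00531

0.0053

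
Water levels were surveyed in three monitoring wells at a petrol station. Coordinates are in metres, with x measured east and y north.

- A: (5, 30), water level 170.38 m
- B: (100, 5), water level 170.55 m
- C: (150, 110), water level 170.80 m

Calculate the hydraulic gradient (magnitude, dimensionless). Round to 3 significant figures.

0.00254

Differences from A: to B (Δx, Δy, Δh) = (95, -25, +0.17); to C = (145, 80, +0.42).
Solve a·Δx + b·Δy = Δh: det = 95·80 − 145·(-25) = 11225.
∂h/∂x = [(+0.17)·80 − (+0.42)·(-25)] / 11225 = +0.002147
∂h/∂y = [95·(+0.42) − 145·(+0.17)] / 11225 = +0.001359
|∇h| = √(0.002147² + 0.001359²) = 0.002541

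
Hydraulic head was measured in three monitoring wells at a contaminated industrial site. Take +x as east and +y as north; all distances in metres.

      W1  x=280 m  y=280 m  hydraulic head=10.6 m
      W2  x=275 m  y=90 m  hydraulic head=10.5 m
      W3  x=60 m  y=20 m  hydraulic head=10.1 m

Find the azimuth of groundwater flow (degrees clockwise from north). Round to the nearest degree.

254°

With h = a·x + b·y + c and W1 as origin, the differences give:
  (-5)·a + (-190)·b = -0.1
  (-220)·a + (-260)·b = -0.5
Eliminate b (×(-260) and ×(-190), subtract): -40500·a = -69.00 → a = ∂h/∂x = +0.001704
Back-substitute: b = ∂h/∂y = +0.0004815.
Flow direction (−∇h) has components (-0.001704 E, -0.0004815 N).
Azimuth = atan2(E, N) = atan2(-0.001704, -0.0004815) = 254.2° ≈ 254°.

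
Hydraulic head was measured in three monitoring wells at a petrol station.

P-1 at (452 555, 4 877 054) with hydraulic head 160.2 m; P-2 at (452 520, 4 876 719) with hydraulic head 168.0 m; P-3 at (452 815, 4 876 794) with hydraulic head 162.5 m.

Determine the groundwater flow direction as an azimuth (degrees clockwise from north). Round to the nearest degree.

031°

Taking P-1 as reference: P-2−P-1 = (-35, -335, +7.8); P-3−P-1 = (260, -260, +2.3).
Solve a·Δx + b·Δy = Δh: det = (-35)·(-260) − 260·(-335) = 96200.
∂h/∂x = [(+7.8)·(-260) − (+2.3)·(-335)] / 96200 = -0.01307
∂h/∂y = [(-35)·(+2.3) − 260·(+7.8)] / 96200 = -0.02192
Flow direction (−∇h) has components (+0.01307 E, +0.02192 N).
Azimuth = atan2(E, N) = atan2(+0.01307, +0.02192) = 30.8° ≈ 031°.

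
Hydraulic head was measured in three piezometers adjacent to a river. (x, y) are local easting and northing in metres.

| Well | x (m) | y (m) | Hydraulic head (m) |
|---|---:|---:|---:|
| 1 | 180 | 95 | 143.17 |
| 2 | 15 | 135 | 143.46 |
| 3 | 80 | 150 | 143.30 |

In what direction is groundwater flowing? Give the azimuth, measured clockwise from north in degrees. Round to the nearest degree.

055°

With h = a·x + b·y + c and 1 as origin, the differences give:
  (-165)·a + 40·b = +0.29
  (-100)·a + 55·b = +0.13
Eliminate b (×55 and ×40, subtract): -5075·a = 10.750 → a = ∂h/∂x = -0.002118
Back-substitute: b = ∂h/∂y = -0.001488.
Flow direction (−∇h) has components (+0.002118 E, +0.001488 N).
Azimuth = atan2(E, N) = atan2(+0.002118, +0.001488) = 54.9° ≈ 055°.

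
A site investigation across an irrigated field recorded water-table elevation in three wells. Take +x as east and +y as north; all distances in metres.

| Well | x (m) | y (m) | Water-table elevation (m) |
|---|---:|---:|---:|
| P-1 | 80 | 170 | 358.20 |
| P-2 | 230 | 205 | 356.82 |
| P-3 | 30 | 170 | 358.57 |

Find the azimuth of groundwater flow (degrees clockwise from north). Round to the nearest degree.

Differences from P-1: to P-2 (Δx, Δy, Δh) = (150, 35, -1.38); to P-3 = (-50, 0, +0.37).
Solve a·Δx + b·Δy = Δh: det = 150·0 − (-50)·35 = 1750.
∂h/∂x = [(-1.38)·0 − (+0.37)·35] / 1750 = -0.007400
∂h/∂y = [150·(+0.37) − (-50)·(-1.38)] / 1750 = -0.007714
Flow direction (−∇h) has components (+0.007400 E, +0.007714 N).
Azimuth = atan2(E, N) = atan2(+0.007400, +0.007714) = 43.8° ≈ 044°.

044°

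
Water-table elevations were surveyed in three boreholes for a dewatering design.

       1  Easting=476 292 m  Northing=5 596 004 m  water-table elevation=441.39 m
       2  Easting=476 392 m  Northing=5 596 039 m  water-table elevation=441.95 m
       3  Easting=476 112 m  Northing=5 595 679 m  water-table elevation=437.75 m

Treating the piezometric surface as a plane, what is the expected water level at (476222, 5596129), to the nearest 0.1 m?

Taking 1 as reference: 2−1 = (100, 35, +0.56); 3−1 = (-180, -325, -3.64).
Solve a·Δx + b·Δy = Δh: det = 100·(-325) − (-180)·35 = -26200.
∂h/∂x = [(+0.56)·(-325) − (-3.64)·35] / -26200 = +0.002084
∂h/∂y = [100·(-3.64) − (-180)·(+0.56)] / -26200 = +0.01005
h(476222, 5596129) = 441.39 + (+0.002084)·(-70) + (+0.01005)·(125) = 441.39 -0.146 +1.256 = 442.500 m.

442.5 m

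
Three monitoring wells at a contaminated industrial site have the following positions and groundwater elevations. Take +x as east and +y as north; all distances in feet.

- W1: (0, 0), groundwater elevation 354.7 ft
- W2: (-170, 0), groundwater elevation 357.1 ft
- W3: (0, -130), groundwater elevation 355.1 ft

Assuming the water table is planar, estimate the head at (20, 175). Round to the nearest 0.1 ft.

∂h/∂x = (357.1 − 354.7) / (-170 − 0) = -0.01412
∂h/∂y = (355.1 − 354.7) / (-130 − 0) = -0.003077
h(20, 175) = 354.7 + (-0.01412)·(20) + (-0.003077)·(175) = 354.7 -0.282 -0.538 = 353.879 ft.

353.9 ft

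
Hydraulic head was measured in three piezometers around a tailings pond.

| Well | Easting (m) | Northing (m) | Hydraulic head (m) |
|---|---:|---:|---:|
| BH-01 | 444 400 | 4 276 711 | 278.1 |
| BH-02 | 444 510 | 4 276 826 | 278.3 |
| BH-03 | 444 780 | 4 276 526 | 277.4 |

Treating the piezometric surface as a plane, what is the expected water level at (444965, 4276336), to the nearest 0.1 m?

With h = a·x + b·y + c and BH-01 as origin, the differences give:
  110·a + 115·b = +0.2
  380·a + (-185)·b = -0.7
Eliminate b (×(-185) and ×115, subtract): -64050·a = 43.50 → a = ∂h/∂x = -0.0006792
Back-substitute: b = ∂h/∂y = +0.002389.
h(444965, 4276336) = 278.1 + (-0.0006792)·(565) + (+0.002389)·(-375) = 278.1 -0.384 -0.896 = 276.820 m.

276.8 m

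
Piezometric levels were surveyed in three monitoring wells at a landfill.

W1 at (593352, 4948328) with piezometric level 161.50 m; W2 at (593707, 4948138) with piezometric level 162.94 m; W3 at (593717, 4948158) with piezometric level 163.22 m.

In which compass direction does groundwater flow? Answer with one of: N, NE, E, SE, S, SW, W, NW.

SW

With h = a·x + b·y + c and W1 as origin, the differences give:
  355·a + (-190)·b = +1.44
  365·a + (-170)·b = +1.72
Eliminate b (×(-170) and ×(-190), subtract): 9000·a = 82.000 → a = ∂h/∂x = +0.009111
Back-substitute: b = ∂h/∂y = +0.009444.
Flow = −∇h = (-0.009111 east, -0.009444 north), which points southwest.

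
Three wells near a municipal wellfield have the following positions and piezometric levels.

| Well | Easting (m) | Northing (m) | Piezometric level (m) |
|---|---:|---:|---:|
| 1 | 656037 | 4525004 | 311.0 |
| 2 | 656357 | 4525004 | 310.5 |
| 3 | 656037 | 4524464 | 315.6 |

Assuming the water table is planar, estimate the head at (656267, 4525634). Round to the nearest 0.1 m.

305.3 m

∂h/∂x = (310.5 − 311.0) / (656357 − 656037) = -0.001563
∂h/∂y = (315.6 − 311.0) / (4524464 − 4525004) = -0.008519
h(656267, 4525634) = 311.0 + (-0.001563)·(230) + (-0.008519)·(630) = 311.0 -0.359 -5.367 = 305.274 m.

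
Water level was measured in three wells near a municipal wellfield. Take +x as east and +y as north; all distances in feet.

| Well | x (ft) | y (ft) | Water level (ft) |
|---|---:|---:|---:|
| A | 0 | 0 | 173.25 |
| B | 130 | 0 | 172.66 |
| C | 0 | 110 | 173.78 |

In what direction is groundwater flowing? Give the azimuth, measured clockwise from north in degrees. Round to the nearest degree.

137°

∂h/∂x = (172.66 − 173.25) / (130 − 0) = -0.004538
∂h/∂y = (173.78 − 173.25) / (110 − 0) = +0.004818
Flow direction (−∇h) has components (+0.004538 E, -0.004818 N).
Azimuth = atan2(E, N) = atan2(+0.004538, -0.004818) = 136.7° ≈ 137°.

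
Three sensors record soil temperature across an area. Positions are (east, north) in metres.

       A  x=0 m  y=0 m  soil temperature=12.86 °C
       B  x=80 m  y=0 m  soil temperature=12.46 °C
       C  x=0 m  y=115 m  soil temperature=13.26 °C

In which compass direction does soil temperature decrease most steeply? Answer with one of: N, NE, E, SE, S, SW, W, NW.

SE

∂T/∂x = (12.46 − 12.86) / (80 − 0) = -0.005000
∂T/∂y = (13.26 − 12.86) / (115 − 0) = +0.003478
Steepest decrease is along −∇f = (+0.005000 E, -0.003478 N) → southeast.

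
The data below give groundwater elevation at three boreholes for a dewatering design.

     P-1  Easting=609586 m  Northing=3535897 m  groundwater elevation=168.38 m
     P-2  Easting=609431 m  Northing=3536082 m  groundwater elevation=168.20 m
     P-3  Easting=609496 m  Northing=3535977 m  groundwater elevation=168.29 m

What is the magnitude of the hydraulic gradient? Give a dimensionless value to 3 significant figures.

0.000749

With h = a·x + b·y + c and P-1 as origin, the differences give:
  (-155)·a + 185·b = -0.18
  (-90)·a + 80·b = -0.09
Eliminate b (×80 and ×185, subtract): 4250·a = 2.250 → a = ∂h/∂x = +0.0005294
Back-substitute: b = ∂h/∂y = -0.0005294.
|∇h| = √(0.0005294² + -0.0005294²) = 0.0007487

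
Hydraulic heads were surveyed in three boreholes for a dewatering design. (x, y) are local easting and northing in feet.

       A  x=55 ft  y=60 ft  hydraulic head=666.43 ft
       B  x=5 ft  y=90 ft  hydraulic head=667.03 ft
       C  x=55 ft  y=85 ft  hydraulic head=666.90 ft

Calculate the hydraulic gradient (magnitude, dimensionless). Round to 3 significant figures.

0.0188

With h = a·x + b·y + c and A as origin, the differences give:
  (-50)·a + 30·b = +0.60
  0·a + 25·b = +0.47
Eliminate b (×25 and ×30, subtract): -1250·a = 0.900 → a = ∂h/∂x = -0.0007200
Back-substitute: b = ∂h/∂y = +0.01880.
|∇h| = √(-0.0007200² + 0.01880²) = 0.01881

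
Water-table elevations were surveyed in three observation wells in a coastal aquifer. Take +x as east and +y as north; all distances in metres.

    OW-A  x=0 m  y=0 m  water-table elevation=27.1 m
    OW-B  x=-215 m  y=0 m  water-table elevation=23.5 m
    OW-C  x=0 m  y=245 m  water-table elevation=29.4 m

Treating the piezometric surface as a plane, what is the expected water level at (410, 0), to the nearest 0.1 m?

∂h/∂x = (23.5 − 27.1) / (-215 − 0) = +0.01674
∂h/∂y = (29.4 − 27.1) / (245 − 0) = +0.009388
h(410, 0) = 27.1 + (+0.01674)·(410) + (+0.009388)·(0) = 27.1 +6.865 +0.000 = 33.965 m.

34.0 m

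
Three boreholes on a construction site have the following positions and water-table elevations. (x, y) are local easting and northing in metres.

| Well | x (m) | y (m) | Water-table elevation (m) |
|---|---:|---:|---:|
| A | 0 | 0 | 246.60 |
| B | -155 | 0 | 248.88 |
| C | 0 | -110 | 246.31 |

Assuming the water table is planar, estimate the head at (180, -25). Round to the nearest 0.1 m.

243.9 m

∂h/∂x = (248.88 − 246.60) / (-155 − 0) = -0.01471
∂h/∂y = (246.31 − 246.60) / (-110 − 0) = +0.002636
h(180, -25) = 246.60 + (-0.01471)·(180) + (+0.002636)·(-25) = 246.60 -2.648 -0.066 = 243.886 m.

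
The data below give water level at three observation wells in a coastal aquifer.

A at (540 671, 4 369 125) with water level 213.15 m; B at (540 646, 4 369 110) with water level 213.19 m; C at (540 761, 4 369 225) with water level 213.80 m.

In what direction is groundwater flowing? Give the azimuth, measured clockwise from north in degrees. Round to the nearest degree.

145°

Differences from A: to B (Δx, Δy, Δh) = (-25, -15, +0.04); to C = (90, 100, +0.65).
Determinant of the coordinate differences = (-25)·100 − 90·(-15) = -1150.
∂h/∂x = [(+0.04)·100 − (+0.65)·(-15)] / -1150 = -0.01196
∂h/∂y = [(-25)·(+0.65) − 90·(+0.04)] / -1150 = +0.01726
Flow direction (−∇h) has components (+0.01196 E, -0.01726 N).
Azimuth = atan2(E, N) = atan2(+0.01196, -0.01726) = 145.3° ≈ 145°.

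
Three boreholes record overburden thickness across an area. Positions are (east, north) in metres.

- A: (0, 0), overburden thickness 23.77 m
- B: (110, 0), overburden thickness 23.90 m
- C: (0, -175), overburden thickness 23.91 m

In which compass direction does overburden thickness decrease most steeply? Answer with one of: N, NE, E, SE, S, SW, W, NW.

∂d/∂x = (23.90 − 23.77) / (110 − 0) = +0.001182
∂d/∂y = (23.91 − 23.77) / (-175 − 0) = -0.0008000
Steepest decrease is along −∇f = (-0.001182 E, +0.0008000 N) → northwest.

NW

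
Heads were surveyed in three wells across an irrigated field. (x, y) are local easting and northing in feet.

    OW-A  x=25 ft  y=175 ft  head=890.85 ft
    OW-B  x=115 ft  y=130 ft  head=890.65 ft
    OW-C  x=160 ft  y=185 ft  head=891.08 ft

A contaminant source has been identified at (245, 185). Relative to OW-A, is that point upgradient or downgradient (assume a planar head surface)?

Taking OW-A as reference: OW-B−OW-A = (90, -45, -0.20); OW-C−OW-A = (135, 10, +0.23).
Determinant of the coordinate differences = 90·10 − 135·(-45) = 6975.
∂h/∂x = [(-0.20)·10 − (+0.23)·(-45)] / 6975 = +0.001197
∂h/∂y = [90·(+0.23) − 135·(-0.20)] / 6975 = +0.006839
Head at (245, 185) = 890.85 + (+0.001197)·(220) + (+0.006839)·(10) = 891.18 ft.
That is higher than the 890.85 ft at OW-A, so the point is upgradient.

upgradient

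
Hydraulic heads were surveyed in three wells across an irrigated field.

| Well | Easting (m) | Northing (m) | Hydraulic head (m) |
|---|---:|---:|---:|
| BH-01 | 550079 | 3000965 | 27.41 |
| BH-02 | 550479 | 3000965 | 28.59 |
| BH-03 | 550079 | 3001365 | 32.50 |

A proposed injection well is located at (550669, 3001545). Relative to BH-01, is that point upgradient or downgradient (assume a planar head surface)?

upgradient

∂h/∂x = (28.59 − 27.41) / (550479 − 550079) = +0.002950
∂h/∂y = (32.50 − 27.41) / (3001365 − 3000965) = +0.01273
Head at (550669, 3001545) = 27.41 + (+0.002950)·(590) + (+0.01273)·(580) = 36.53 m.
That is higher than the 27.41 m at BH-01, so the point is upgradient.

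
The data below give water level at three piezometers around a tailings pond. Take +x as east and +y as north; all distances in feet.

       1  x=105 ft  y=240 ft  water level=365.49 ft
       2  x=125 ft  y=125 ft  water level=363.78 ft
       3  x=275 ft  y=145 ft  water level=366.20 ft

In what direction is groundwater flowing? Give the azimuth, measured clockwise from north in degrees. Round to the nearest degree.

219°

Differences from 1: to 2 (Δx, Δy, Δh) = (20, -115, -1.71); to 3 = (170, -95, +0.71).
Determinant of the coordinate differences = 20·(-95) − 170·(-115) = 17650.
∂h/∂x = [(-1.71)·(-95) − (+0.71)·(-115)] / 17650 = +0.01383
∂h/∂y = [20·(+0.71) − 170·(-1.71)] / 17650 = +0.01727
Flow direction (−∇h) has components (-0.01383 E, -0.01727 N).
Azimuth = atan2(E, N) = atan2(-0.01383, -0.01727) = 218.7° ≈ 219°.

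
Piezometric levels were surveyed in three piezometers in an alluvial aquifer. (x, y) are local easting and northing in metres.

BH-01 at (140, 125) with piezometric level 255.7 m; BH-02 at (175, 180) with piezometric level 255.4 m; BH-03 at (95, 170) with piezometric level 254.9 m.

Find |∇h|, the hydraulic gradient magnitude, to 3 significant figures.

0.0127

Three-point gradient (reference BH-01): Δ to BH-02 = (35, 55, -0.3), Δ to BH-03 = (-45, 45, -0.8).
∂h/∂x = +0.007531, ∂h/∂y = -0.01025 (det = 4050).
|∇h| = √(0.007531² + -0.01025²) = 0.01272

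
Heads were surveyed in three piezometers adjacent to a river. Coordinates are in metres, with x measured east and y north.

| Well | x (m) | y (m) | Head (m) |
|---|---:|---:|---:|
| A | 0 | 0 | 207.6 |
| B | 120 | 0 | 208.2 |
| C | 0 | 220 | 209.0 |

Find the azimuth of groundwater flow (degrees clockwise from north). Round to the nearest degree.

218°

∂h/∂x = (208.2 − 207.6) / (120 − 0) = +0.005000
∂h/∂y = (209.0 − 207.6) / (220 − 0) = +0.006364
Flow direction (−∇h) has components (-0.005000 E, -0.006364 N).
Azimuth = atan2(E, N) = atan2(-0.005000, -0.006364) = 218.2° ≈ 218°.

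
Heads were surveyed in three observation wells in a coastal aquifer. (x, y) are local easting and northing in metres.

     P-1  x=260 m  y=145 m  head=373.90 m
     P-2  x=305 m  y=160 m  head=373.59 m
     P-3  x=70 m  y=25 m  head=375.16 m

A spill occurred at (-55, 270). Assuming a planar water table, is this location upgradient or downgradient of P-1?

upgradient

Taking P-1 as reference: P-2−P-1 = (45, 15, -0.31); P-3−P-1 = (-190, -120, +1.26).
Determinant of the coordinate differences = 45·(-120) − (-190)·15 = -2550.
∂h/∂x = [(-0.31)·(-120) − (+1.26)·15] / -2550 = -0.007176
∂h/∂y = [45·(+1.26) − (-190)·(-0.31)] / -2550 = +0.0008627
Head at (-55, 270) = 373.90 + (-0.007176)·(-315) + (+0.0008627)·(125) = 376.27 m.
That is higher than the 373.90 m at P-1, so the point is upgradient.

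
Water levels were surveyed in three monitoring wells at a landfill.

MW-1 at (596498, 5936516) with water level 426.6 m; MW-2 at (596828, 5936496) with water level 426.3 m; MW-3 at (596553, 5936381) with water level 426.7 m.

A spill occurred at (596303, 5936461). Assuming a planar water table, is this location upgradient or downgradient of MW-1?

upgradient

Differences from MW-1: to MW-2 (Δx, Δy, Δh) = (330, -20, -0.3); to MW-3 = (55, -135, +0.1).
Solve a·Δx + b·Δy = Δh: det = 330·(-135) − 55·(-20) = -43450.
∂h/∂x = [(-0.3)·(-135) − (+0.1)·(-20)] / -43450 = -0.0009781
∂h/∂y = [330·(+0.1) − 55·(-0.3)] / -43450 = -0.001139
Head at (596303, 5936461) = 426.6 + (-0.0009781)·(-195) + (-0.001139)·(-55) = 426.85 m.
That is higher than the 426.6 m at MW-1, so the point is upgradient.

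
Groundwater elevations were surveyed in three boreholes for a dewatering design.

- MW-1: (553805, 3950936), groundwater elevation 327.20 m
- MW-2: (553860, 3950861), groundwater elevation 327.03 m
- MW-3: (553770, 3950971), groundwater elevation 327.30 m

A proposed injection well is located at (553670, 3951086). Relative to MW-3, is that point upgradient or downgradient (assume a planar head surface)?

upgradient

Differences from MW-1: to MW-2 (Δx, Δy, Δh) = (55, -75, -0.17); to MW-3 = (-35, 35, +0.10).
Solve a·Δx + b·Δy = Δh: det = 55·35 − (-35)·(-75) = -700.
∂h/∂x = [(-0.17)·35 − (+0.10)·(-75)] / -700 = -0.002214
∂h/∂y = [55·(+0.10) − (-35)·(-0.17)] / -700 = +0.0006429
Head at (553670, 3951086) = 327.20 + (-0.002214)·(-135) + (+0.0006429)·(150) = 327.60 m.
That is higher than the 327.30 m at MW-3, so the point is upgradient.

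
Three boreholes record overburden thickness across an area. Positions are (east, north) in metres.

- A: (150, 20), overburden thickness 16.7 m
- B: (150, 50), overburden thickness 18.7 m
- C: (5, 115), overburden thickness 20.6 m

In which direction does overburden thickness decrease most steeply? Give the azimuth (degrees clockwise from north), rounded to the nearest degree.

With d = a·x + b·y + c and A as origin, the differences give:
  0·a + 30·b = +2.0
  (-145)·a + 95·b = +3.9
Eliminate b (×95 and ×30, subtract): 4350·a = 73.00 → a = ∂d/∂x = +0.01678
Back-substitute: b = ∂d/∂y = +0.06667.
Steepest decrease is along −∇f: components (-0.01678 E, -0.06667 N).
Azimuth = atan2(-0.01678, -0.06667) = 194.1° ≈ 194°.

194°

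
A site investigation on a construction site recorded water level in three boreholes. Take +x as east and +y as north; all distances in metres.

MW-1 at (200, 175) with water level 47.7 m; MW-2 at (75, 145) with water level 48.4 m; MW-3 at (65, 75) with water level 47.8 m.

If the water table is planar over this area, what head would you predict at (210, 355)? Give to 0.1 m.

With h = a·x + b·y + c and MW-1 as origin, the differences give:
  (-125)·a + (-30)·b = +0.7
  (-135)·a + (-100)·b = +0.1
Eliminate b (×(-100) and ×(-30), subtract): 8450·a = -67.00 → a = ∂h/∂x = -0.007929
Back-substitute: b = ∂h/∂y = +0.009704.
h(210, 355) = 47.7 + (-0.007929)·(10) + (+0.009704)·(180) = 47.7 -0.079 +1.747 = 49.367 m.

49.4 m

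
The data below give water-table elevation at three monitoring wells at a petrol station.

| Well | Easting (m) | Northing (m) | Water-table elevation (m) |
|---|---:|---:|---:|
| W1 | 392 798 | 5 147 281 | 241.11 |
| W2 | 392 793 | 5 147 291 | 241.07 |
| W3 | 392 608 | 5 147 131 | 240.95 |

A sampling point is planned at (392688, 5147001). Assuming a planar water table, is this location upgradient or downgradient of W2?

Three-point gradient (reference W1): Δ to W2 = (-5, 10, -0.04), Δ to W3 = (-190, -150, -0.16).
∂h/∂x = +0.002868, ∂h/∂y = -0.002566 (det = 2650).
Head at (392688, 5147001) = 241.11 + (+0.002868)·(-110) + (-0.002566)·(-280) = 241.51 m.
That is higher than the 241.07 m at W2, so the point is upgradient.

upgradient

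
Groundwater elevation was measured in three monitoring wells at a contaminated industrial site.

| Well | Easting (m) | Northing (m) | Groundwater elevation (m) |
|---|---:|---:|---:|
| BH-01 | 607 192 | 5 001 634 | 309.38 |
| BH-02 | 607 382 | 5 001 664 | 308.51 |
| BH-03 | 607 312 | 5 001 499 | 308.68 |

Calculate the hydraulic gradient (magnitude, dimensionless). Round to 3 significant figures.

Taking BH-01 as reference: BH-02−BH-01 = (190, 30, -0.87); BH-03−BH-01 = (120, -135, -0.70).
Determinant of the coordinate differences = 190·(-135) − 120·30 = -29250.
∂h/∂x = [(-0.87)·(-135) − (-0.70)·30] / -29250 = -0.004733
∂h/∂y = [190·(-0.70) − 120·(-0.87)] / -29250 = +0.0009778
|∇h| = √(-0.004733² + 0.0009778²) = 0.004833

0.00483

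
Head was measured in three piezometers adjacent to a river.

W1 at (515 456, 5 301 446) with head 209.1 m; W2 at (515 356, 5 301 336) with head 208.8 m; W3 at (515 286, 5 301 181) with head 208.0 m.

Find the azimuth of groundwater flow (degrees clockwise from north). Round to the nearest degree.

145°

Differences from W1: to W2 (Δx, Δy, Δh) = (-100, -110, -0.3); to W3 = (-170, -265, -1.1).
Determinant of the coordinate differences = (-100)·(-265) − (-170)·(-110) = 7800.
∂h/∂x = [(-0.3)·(-265) − (-1.1)·(-110)] / 7800 = -0.005321
∂h/∂y = [(-100)·(-1.1) − (-170)·(-0.3)] / 7800 = +0.007564
Flow direction (−∇h) has components (+0.005321 E, -0.007564 N).
Azimuth = atan2(E, N) = atan2(+0.005321, -0.007564) = 144.9° ≈ 145°.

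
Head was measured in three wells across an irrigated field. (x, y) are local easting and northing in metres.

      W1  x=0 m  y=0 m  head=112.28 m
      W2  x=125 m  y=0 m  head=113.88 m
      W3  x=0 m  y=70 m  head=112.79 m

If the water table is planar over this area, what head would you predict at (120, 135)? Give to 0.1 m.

114.8 m

∂h/∂x = (113.88 − 112.28) / (125 − 0) = +0.01280
∂h/∂y = (112.79 − 112.28) / (70 − 0) = +0.007286
h(120, 135) = 112.28 + (+0.01280)·(120) + (+0.007286)·(135) = 112.28 +1.536 +0.984 = 114.800 m.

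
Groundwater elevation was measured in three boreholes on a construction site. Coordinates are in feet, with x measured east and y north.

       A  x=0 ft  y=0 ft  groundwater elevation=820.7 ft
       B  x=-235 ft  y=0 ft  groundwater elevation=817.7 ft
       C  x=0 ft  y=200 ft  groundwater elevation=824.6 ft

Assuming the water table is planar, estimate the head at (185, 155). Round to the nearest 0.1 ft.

826.1 ft

∂h/∂x = (817.7 − 820.7) / (-235 − 0) = +0.01277
∂h/∂y = (824.6 − 820.7) / (200 − 0) = +0.01950
h(185, 155) = 820.7 + (+0.01277)·(185) + (+0.01950)·(155) = 820.7 +2.362 +3.022 = 826.084 ft.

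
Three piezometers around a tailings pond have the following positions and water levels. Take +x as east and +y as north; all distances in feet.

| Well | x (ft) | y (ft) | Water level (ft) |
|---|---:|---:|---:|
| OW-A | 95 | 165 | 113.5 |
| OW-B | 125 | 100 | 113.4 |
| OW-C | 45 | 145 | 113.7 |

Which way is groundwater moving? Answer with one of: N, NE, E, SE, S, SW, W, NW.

E

Taking OW-A as reference: OW-B−OW-A = (30, -65, -0.1); OW-C−OW-A = (-50, -20, +0.2).
Determinant of the coordinate differences = 30·(-20) − (-50)·(-65) = -3850.
∂h/∂x = [(-0.1)·(-20) − (+0.2)·(-65)] / -3850 = -0.003896
∂h/∂y = [30·(+0.2) − (-50)·(-0.1)] / -3850 = -0.0002597
Flow = −∇h = (+0.003896 east, +0.0002597 north), which points east.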